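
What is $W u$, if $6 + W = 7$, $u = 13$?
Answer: $13$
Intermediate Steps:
$W = 1$ ($W = -6 + 7 = 1$)
$W u = 1 \cdot 13 = 13$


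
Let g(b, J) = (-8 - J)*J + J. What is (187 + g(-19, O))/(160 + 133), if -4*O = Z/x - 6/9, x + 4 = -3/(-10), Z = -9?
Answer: 2339699/3610053 ≈ 0.64811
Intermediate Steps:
x = -37/10 (x = -4 - 3/(-10) = -4 - 3*(-1/10) = -4 + 3/10 = -37/10 ≈ -3.7000)
O = -49/111 (O = -(-9/(-37/10) - 6/9)/4 = -(-9*(-10/37) - 6*1/9)/4 = -(90/37 - 2/3)/4 = -1/4*196/111 = -49/111 ≈ -0.44144)
g(b, J) = J + J*(-8 - J) (g(b, J) = J*(-8 - J) + J = J + J*(-8 - J))
(187 + g(-19, O))/(160 + 133) = (187 - 1*(-49/111)*(7 - 49/111))/(160 + 133) = (187 - 1*(-49/111)*728/111)/293 = (187 + 35672/12321)*(1/293) = (2339699/12321)*(1/293) = 2339699/3610053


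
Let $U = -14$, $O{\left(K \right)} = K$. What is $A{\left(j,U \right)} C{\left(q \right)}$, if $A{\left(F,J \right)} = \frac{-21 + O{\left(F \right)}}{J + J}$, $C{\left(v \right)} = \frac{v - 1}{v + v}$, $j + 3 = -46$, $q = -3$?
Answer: $\frac{5}{3} \approx 1.6667$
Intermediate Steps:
$j = -49$ ($j = -3 - 46 = -49$)
$C{\left(v \right)} = \frac{-1 + v}{2 v}$
$A{\left(F,J \right)} = \frac{-21 + F}{2 J}$ ($A{\left(F,J \right)} = \frac{-21 + F}{J + J} = \frac{-21 + F}{2 J}$)
$A{\left(j,U \right)} C{\left(q \right)} = \frac{-21 - 49}{2 \left(-14\right)} \frac{-1 - 3}{2 \left(-3\right)} = \frac{1}{2} \left(- \frac{1}{14}\right) \left(-70\right) \frac{1}{2} \left(- \frac{1}{3}\right) \left(-4\right) = \frac{5}{2} \cdot \frac{2}{3} = \frac{5}{3}$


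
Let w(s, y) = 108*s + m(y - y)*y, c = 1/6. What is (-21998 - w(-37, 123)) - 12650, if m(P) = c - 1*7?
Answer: -59623/2 ≈ -29812.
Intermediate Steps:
c = 1/6 ≈ 0.16667
m(P) = -41/6 (m(P) = 1/6 - 1*7 = 1/6 - 7 = -41/6)
w(s, y) = 108*s - 41*y/6
(-21998 - w(-37, 123)) - 12650 = (-21998 - (108*(-37) - 41/6*123)) - 12650 = (-21998 - (-3996 - 1681/2)) - 12650 = (-21998 - 1*(-9673/2)) - 12650 = (-21998 + 9673/2) - 12650 = -34323/2 - 12650 = -59623/2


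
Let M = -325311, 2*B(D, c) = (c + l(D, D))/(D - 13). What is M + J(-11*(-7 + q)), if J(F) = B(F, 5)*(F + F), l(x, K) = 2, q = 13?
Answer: -25699107/79 ≈ -3.2531e+5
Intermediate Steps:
B(D, c) = (2 + c)/(2*(-13 + D)) (B(D, c) = ((c + 2)/(D - 13))/2 = ((2 + c)/(-13 + D))/2 = (2 + c)/(2*(-13 + D)))
J(F) = 7*F/(-13 + F) (J(F) = ((2 + 5)/(2*(-13 + F)))*(F + F) = ((1/2)*7/(-13 + F))*(2*F) = (7/(2*(-13 + F)))*(2*F) = 7*F/(-13 + F))
M + J(-11*(-7 + q)) = -325311 + 7*(-11*(-7 + 13))/(-13 - 11*(-7 + 13)) = -325311 + 7*(-11*6)/(-13 - 11*6) = -325311 + 7*(-66)/(-13 - 66) = -325311 + 7*(-66)/(-79) = -325311 + 7*(-66)*(-1/79) = -325311 + 462/79 = -25699107/79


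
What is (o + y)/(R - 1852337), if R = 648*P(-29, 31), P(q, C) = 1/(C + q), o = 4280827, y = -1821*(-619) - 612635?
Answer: -4795391/1852013 ≈ -2.5893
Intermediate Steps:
y = 514564 (y = 1127199 - 612635 = 514564)
R = 324 (R = 648/(31 - 29) = 648/2 = 648*(1/2) = 324)
(o + y)/(R - 1852337) = (4280827 + 514564)/(324 - 1852337) = 4795391/(-1852013) = 4795391*(-1/1852013) = -4795391/1852013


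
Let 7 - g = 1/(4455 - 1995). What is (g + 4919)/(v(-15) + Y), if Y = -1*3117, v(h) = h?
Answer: -12117959/7704720 ≈ -1.5728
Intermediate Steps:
Y = -3117
g = 17219/2460 (g = 7 - 1/(4455 - 1995) = 7 - 1/2460 = 17219/2460 ≈ 6.9996)
(g + 4919)/(v(-15) + Y) = (17219/2460 + 4919)/(-15 - 3117) = (12117959/2460)/(-3132) = (12117959/2460)*(-1/3132) = -12117959/7704720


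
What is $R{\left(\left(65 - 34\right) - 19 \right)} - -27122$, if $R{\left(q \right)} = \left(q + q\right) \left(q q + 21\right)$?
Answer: $31082$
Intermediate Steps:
$R{\left(q \right)} = 2 q \left(21 + q^{2}\right)$ ($R{\left(q \right)} = 2 q \left(q^{2} + 21\right) = 2 q \left(21 + q^{2}\right)$)
$R{\left(\left(65 - 34\right) - 19 \right)} - -27122 = 2 \left(\left(65 - 34\right) - 19\right) \left(21 + \left(\left(65 - 34\right) - 19\right)^{2}\right) - -27122 = 2 \left(31 - 19\right) \left(21 + \left(31 - 19\right)^{2}\right) + 27122 = 2 \cdot 12 \left(21 + 12^{2}\right) + 27122 = 2 \cdot 12 \left(21 + 144\right) + 27122 = 2 \cdot 12 \cdot 165 + 27122 = 3960 + 27122 = 31082$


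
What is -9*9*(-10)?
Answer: 810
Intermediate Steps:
-9*9*(-10) = -81*(-10) = 810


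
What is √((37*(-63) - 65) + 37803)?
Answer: √35407 ≈ 188.17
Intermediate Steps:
√((37*(-63) - 65) + 37803) = √((-2331 - 65) + 37803) = √(-2396 + 37803) = √35407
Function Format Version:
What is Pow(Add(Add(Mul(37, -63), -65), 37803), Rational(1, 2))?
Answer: Pow(35407, Rational(1, 2)) ≈ 188.17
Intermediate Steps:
Pow(Add(Add(Mul(37, -63), -65), 37803), Rational(1, 2)) = Pow(Add(Add(-2331, -65), 37803), Rational(1, 2)) = Pow(Add(-2396, 37803), Rational(1, 2)) = Pow(35407, Rational(1, 2))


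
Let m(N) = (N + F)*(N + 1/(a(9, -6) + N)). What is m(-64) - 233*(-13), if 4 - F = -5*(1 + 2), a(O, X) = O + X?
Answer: 360494/61 ≈ 5909.7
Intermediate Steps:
F = 19 (F = 4 - (-5)*(1 + 2) = 4 - (-5)*3 = 4 - 1*(-15) = 4 + 15 = 19)
m(N) = (19 + N)*(N + 1/(3 + N)) (m(N) = (N + 19)*(N + 1/((9 - 6) + N)) = (19 + N)*(N + 1/(3 + N)))
m(-64) - 233*(-13) = (19 + (-64)³ + 22*(-64)² + 58*(-64))/(3 - 64) - 233*(-13) = (19 - 262144 + 22*4096 - 3712)/(-61) - 1*(-3029) = -(19 - 262144 + 90112 - 3712)/61 + 3029 = -1/61*(-175725) + 3029 = 175725/61 + 3029 = 360494/61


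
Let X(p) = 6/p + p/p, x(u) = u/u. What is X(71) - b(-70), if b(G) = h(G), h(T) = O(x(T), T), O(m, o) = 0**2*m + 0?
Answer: 77/71 ≈ 1.0845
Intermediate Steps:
x(u) = 1
O(m, o) = 0 (O(m, o) = 0*m + 0 = 0 + 0 = 0)
h(T) = 0
b(G) = 0
X(p) = 1 + 6/p (X(p) = 6/p + 1 = 1 + 6/p)
X(71) - b(-70) = (6 + 71)/71 - 1*0 = (1/71)*77 + 0 = 77/71 + 0 = 77/71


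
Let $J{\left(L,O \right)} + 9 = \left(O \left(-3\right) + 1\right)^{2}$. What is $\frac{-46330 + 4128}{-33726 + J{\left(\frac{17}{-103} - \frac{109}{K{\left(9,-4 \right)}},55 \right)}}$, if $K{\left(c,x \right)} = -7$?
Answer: $\frac{42202}{6839} \approx 6.1708$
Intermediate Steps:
$J{\left(L,O \right)} = -9 + \left(1 - 3 O\right)^{2}$ ($J{\left(L,O \right)} = -9 + \left(O \left(-3\right) + 1\right)^{2} = -9 + \left(- 3 O + 1\right)^{2} = -9 + \left(1 - 3 O\right)^{2}$)
$\frac{-46330 + 4128}{-33726 + J{\left(\frac{17}{-103} - \frac{109}{K{\left(9,-4 \right)}},55 \right)}} = \frac{-46330 + 4128}{-33726 - \left(9 - \left(-1 + 3 \cdot 55\right)^{2}\right)} = - \frac{42202}{-33726 - \left(9 - \left(-1 + 165\right)^{2}\right)} = - \frac{42202}{-33726 - \left(9 - 164^{2}\right)} = - \frac{42202}{-33726 + \left(-9 + 26896\right)} = - \frac{42202}{-33726 + 26887} = - \frac{42202}{-6839} = \left(-42202\right) \left(- \frac{1}{6839}\right) = \frac{42202}{6839}$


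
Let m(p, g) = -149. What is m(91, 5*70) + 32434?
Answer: 32285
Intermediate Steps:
m(91, 5*70) + 32434 = -149 + 32434 = 32285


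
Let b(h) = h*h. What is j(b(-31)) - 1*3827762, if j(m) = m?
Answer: -3826801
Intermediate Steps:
b(h) = h²
j(b(-31)) - 1*3827762 = (-31)² - 1*3827762 = 961 - 3827762 = -3826801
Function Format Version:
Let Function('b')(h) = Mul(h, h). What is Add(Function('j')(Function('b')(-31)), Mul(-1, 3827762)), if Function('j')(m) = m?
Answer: -3826801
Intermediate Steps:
Function('b')(h) = Pow(h, 2)
Add(Function('j')(Function('b')(-31)), Mul(-1, 3827762)) = Add(Pow(-31, 2), Mul(-1, 3827762)) = Add(961, -3827762) = -3826801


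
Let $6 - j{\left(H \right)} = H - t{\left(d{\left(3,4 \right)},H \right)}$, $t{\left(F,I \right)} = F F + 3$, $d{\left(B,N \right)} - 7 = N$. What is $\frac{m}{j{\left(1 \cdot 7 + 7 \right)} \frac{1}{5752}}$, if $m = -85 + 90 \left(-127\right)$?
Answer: $- \frac{16558570}{29} \approx -5.7099 \cdot 10^{5}$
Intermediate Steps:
$d{\left(B,N \right)} = 7 + N$
$t{\left(F,I \right)} = 3 + F^{2}$ ($t{\left(F,I \right)} = F^{2} + 3 = 3 + F^{2}$)
$m = -11515$ ($m = -85 - 11430 = -11515$)
$j{\left(H \right)} = 130 - H$ ($j{\left(H \right)} = 6 - \left(H - \left(3 + \left(7 + 4\right)^{2}\right)\right) = 6 - \left(H - \left(3 + 11^{2}\right)\right) = 6 - \left(H - \left(3 + 121\right)\right) = 6 - \left(H - 124\right) = 6 - \left(-124 + H\right) = 130 - H$)
$\frac{m}{j{\left(1 \cdot 7 + 7 \right)} \frac{1}{5752}} = - \frac{11515}{\left(130 - \left(1 \cdot 7 + 7\right)\right) \frac{1}{5752}} = - \frac{11515}{\left(130 - \left(7 + 7\right)\right) \frac{1}{5752}} = - \frac{11515}{\left(130 - 14\right) \frac{1}{5752}} = - \frac{11515}{116 \cdot \frac{1}{5752}} = - \frac{11515}{\frac{29}{1438}} = \left(-11515\right) \frac{1438}{29} = - \frac{16558570}{29}$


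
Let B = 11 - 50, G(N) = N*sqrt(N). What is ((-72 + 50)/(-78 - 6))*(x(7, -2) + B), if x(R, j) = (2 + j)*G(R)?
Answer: -143/14 ≈ -10.214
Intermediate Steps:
G(N) = N**(3/2)
B = -39
x(R, j) = R**(3/2)*(2 + j) (x(R, j) = (2 + j)*R**(3/2) = R**(3/2)*(2 + j))
((-72 + 50)/(-78 - 6))*(x(7, -2) + B) = ((-72 + 50)/(-78 - 6))*(7**(3/2)*(2 - 2) - 39) = (-22/(-84))*((7*sqrt(7))*0 - 39) = (-22*(-1/84))*(0 - 39) = (11/42)*(-39) = -143/14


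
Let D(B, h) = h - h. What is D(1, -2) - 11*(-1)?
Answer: 11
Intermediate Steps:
D(B, h) = 0
D(1, -2) - 11*(-1) = 0 - 11*(-1) = 0 + 11 = 11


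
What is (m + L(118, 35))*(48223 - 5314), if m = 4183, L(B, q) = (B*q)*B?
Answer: 21090760407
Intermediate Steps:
L(B, q) = q*B²
(m + L(118, 35))*(48223 - 5314) = (4183 + 35*118²)*(48223 - 5314) = (4183 + 35*13924)*42909 = (4183 + 487340)*42909 = 491523*42909 = 21090760407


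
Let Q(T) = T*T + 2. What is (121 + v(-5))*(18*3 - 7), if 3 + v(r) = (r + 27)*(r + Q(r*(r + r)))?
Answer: 2587444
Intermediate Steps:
Q(T) = 2 + T**2 (Q(T) = T**2 + 2 = 2 + T**2)
v(r) = -3 + (27 + r)*(2 + r + 4*r**4) (v(r) = -3 + (r + 27)*(r + (2 + (r*(r + r))**2)) = -3 + (27 + r)*(r + (2 + (r*(2*r))**2)) = -3 + (27 + r)*(r + (2 + (2*r**2)**2)) = -3 + (27 + r)*(r + (2 + 4*r**4)) = -3 + (27 + r)*(2 + r + 4*r**4))
(121 + v(-5))*(18*3 - 7) = (121 + (51 + (-5)**2 + 4*(-5)**5 + 29*(-5) + 108*(-5)**4))*(18*3 - 7) = (121 + (51 + 25 + 4*(-3125) - 145 + 108*625))*(54 - 7) = (121 + (51 + 25 - 12500 - 145 + 67500))*47 = (121 + 54931)*47 = 55052*47 = 2587444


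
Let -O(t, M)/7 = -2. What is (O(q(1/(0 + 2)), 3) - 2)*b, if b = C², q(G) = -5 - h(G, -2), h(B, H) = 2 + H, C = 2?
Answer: 48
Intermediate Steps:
q(G) = -5 (q(G) = -5 - (2 - 2) = -5 - 1*0 = -5 + 0 = -5)
O(t, M) = 14 (O(t, M) = -7*(-2) = 14)
b = 4 (b = 2² = 4)
(O(q(1/(0 + 2)), 3) - 2)*b = (14 - 2)*4 = 12*4 = 48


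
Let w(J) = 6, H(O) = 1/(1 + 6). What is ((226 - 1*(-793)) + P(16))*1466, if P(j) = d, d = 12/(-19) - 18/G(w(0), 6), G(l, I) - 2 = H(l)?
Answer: 140658302/95 ≈ 1.4806e+6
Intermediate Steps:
H(O) = ⅐ (H(O) = 1/7 = ⅐)
G(l, I) = 15/7 (G(l, I) = 2 + ⅐ = 15/7)
d = -858/95 (d = 12/(-19) - 18/15/7 = 12*(-1/19) - 18*7/15 = -12/19 - 42/5 = -858/95 ≈ -9.0316)
P(j) = -858/95
((226 - 1*(-793)) + P(16))*1466 = ((226 - 1*(-793)) - 858/95)*1466 = ((226 + 793) - 858/95)*1466 = (1019 - 858/95)*1466 = (95947/95)*1466 = 140658302/95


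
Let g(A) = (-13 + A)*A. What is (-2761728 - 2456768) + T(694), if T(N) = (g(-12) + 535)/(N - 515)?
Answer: -934109949/179 ≈ -5.2185e+6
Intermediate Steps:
g(A) = A*(-13 + A)
T(N) = 835/(-515 + N) (T(N) = (-12*(-13 - 12) + 535)/(N - 515) = (-12*(-25) + 535)/(-515 + N) = (300 + 535)/(-515 + N) = 835/(-515 + N))
(-2761728 - 2456768) + T(694) = (-2761728 - 2456768) + 835/(-515 + 694) = -5218496 + 835/179 = -934109949/179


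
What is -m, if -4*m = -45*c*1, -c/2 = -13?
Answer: -585/2 ≈ -292.50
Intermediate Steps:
c = 26 (c = -2*(-13) = 26)
m = 585/2 (m = -(-45*26)/4 = -(-585)/2 = -¼*(-1170) = 585/2 ≈ 292.50)
-m = -1*585/2 = -585/2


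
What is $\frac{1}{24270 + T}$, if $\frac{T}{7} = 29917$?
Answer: $\frac{1}{233689} \approx 4.2792 \cdot 10^{-6}$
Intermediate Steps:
$T = 209419$ ($T = 7 \cdot 29917 = 209419$)
$\frac{1}{24270 + T} = \frac{1}{24270 + 209419} = \frac{1}{233689}$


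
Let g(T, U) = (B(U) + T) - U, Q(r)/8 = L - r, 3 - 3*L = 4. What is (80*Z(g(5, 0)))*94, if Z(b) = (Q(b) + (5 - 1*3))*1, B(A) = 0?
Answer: -917440/3 ≈ -3.0581e+5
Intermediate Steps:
L = -⅓ (L = 1 - ⅓*4 = 1 - 4/3 = -⅓ ≈ -0.33333)
Q(r) = -8/3 - 8*r (Q(r) = 8*(-⅓ - r) = -8/3 - 8*r)
g(T, U) = T - U (g(T, U) = (0 + T) - U = T - U)
Z(b) = -⅔ - 8*b (Z(b) = ((-8/3 - 8*b) + (5 - 1*3))*1 = ((-8/3 - 8*b) + (5 - 3))*1 = ((-8/3 - 8*b) + 2)*1 = (-⅔ - 8*b)*1 = -⅔ - 8*b)
(80*Z(g(5, 0)))*94 = (80*(-⅔ - 8*(5 - 1*0)))*94 = (80*(-⅔ - 8*(5 + 0)))*94 = (80*(-⅔ - 8*5))*94 = (80*(-⅔ - 40))*94 = (80*(-122/3))*94 = -9760/3*94 = -917440/3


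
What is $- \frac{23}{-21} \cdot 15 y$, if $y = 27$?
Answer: $\frac{3105}{7} \approx 443.57$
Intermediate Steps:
$- \frac{23}{-21} \cdot 15 y = - \frac{23}{-21} \cdot 15 \cdot 27 = \left(-23\right) \left(- \frac{1}{21}\right) 15 \cdot 27 = \frac{23}{21} \cdot 15 \cdot 27 = \frac{115}{7} \cdot 27 = \frac{3105}{7}$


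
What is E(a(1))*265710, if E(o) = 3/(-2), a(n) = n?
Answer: -398565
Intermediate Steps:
E(o) = -3/2 (E(o) = 3*(-½) = -3/2)
E(a(1))*265710 = -3/2*265710 = -398565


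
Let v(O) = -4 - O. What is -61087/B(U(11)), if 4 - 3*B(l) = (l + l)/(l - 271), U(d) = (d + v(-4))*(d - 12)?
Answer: -25839801/553 ≈ -46727.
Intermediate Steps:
U(d) = d*(-12 + d) (U(d) = (d + (-4 - 1*(-4)))*(d - 12) = (d + (-4 + 4))*(-12 + d) = (d + 0)*(-12 + d) = d*(-12 + d))
B(l) = 4/3 - 2*l/(3*(-271 + l)) (B(l) = 4/3 - (l + l)/(3*(l - 271)) = 4/3 - 2*l/(3*(-271 + l)))
-61087/B(U(11)) = -61087*3*(-271 + 11*(-12 + 11))/(2*(-542 + 11*(-12 + 11))) = -61087*3*(-271 + 11*(-1))/(2*(-542 + 11*(-1))) = -61087*3*(-271 - 11)/(2*(-542 - 11)) = -61087/((⅔)*(-553)/(-282)) = -61087/((⅔)*(-1/282)*(-553)) = -61087/553/423 = -61087*423/553 = -25839801/553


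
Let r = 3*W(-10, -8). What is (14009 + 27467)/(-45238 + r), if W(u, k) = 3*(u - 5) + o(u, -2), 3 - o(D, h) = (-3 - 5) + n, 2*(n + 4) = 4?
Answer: -20738/22667 ≈ -0.91490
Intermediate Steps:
n = -2 (n = -4 + (½)*4 = -4 + 2 = -2)
o(D, h) = 13 (o(D, h) = 3 - ((-3 - 5) - 2) = 3 - (-8 - 2) = 3 - 1*(-10) = 3 + 10 = 13)
W(u, k) = -2 + 3*u (W(u, k) = 3*(u - 5) + 13 = 3*(-5 + u) + 13 = (-15 + 3*u) + 13 = -2 + 3*u)
r = -96 (r = 3*(-2 + 3*(-10)) = 3*(-2 - 30) = 3*(-32) = -96)
(14009 + 27467)/(-45238 + r) = (14009 + 27467)/(-45238 - 96) = 41476/(-45334) = 41476*(-1/45334) = -20738/22667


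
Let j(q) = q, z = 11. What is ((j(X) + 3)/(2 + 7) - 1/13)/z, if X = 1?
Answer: 43/1287 ≈ 0.033411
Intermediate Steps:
((j(X) + 3)/(2 + 7) - 1/13)/z = ((1 + 3)/(2 + 7) - 1/13)/11 = (4/9 - 1*1/13)*(1/11) = (4*(1/9) - 1/13)*(1/11) = (4/9 - 1/13)*(1/11) = (43/117)*(1/11) = 43/1287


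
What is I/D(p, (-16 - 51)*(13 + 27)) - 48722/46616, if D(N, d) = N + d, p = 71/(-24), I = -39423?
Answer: 20484281665/1500825428 ≈ 13.649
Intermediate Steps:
p = -71/24 (p = 71*(-1/24) = -71/24 ≈ -2.9583)
I/D(p, (-16 - 51)*(13 + 27)) - 48722/46616 = -39423/(-71/24 + (-16 - 51)*(13 + 27)) - 48722/46616 = -39423/(-71/24 - 67*40) - 48722*1/46616 = -39423/(-71/24 - 2680) - 24361/23308 = -39423/(-64391/24) - 24361/23308 = -39423*(-24/64391) - 24361/23308 = 946152/64391 - 24361/23308 = 20484281665/1500825428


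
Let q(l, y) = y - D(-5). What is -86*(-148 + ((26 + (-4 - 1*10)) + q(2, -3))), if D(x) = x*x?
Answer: 14104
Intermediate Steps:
D(x) = x²
q(l, y) = -25 + y (q(l, y) = y - 1*(-5)² = y - 1*25 = y - 25 = -25 + y)
-86*(-148 + ((26 + (-4 - 1*10)) + q(2, -3))) = -86*(-148 + ((26 + (-4 - 1*10)) + (-25 - 3))) = -86*(-148 + ((26 + (-4 - 10)) - 28)) = -86*(-148 + ((26 - 14) - 28)) = -86*(-148 + (12 - 28)) = -86*(-148 - 16) = -86*(-164) = 14104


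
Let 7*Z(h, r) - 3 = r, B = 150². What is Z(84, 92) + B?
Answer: 157595/7 ≈ 22514.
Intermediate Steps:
B = 22500
Z(h, r) = 3/7 + r/7
Z(84, 92) + B = (3/7 + (⅐)*92) + 22500 = (3/7 + 92/7) + 22500 = 95/7 + 22500 = 157595/7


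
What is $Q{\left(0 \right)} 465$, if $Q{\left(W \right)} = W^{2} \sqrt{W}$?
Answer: $0$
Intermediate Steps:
$Q{\left(W \right)} = W^{\frac{5}{2}}$
$Q{\left(0 \right)} 465 = 0^{\frac{5}{2}} \cdot 465 = 0 \cdot 465 = 0$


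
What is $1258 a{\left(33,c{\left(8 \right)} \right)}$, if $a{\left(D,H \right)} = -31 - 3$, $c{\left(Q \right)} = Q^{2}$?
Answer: $-42772$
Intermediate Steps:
$a{\left(D,H \right)} = -34$
$1258 a{\left(33,c{\left(8 \right)} \right)} = 1258 \left(-34\right) = -42772$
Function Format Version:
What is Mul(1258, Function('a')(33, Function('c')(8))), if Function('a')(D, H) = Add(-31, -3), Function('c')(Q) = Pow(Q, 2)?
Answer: -42772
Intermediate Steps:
Function('a')(D, H) = -34
Mul(1258, Function('a')(33, Function('c')(8))) = Mul(1258, -34) = -42772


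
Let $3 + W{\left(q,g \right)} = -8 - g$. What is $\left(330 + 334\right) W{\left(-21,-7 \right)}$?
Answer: $-2656$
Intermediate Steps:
$W{\left(q,g \right)} = -11 - g$ ($W{\left(q,g \right)} = -3 - \left(8 + g\right) = -11 - g$)
$\left(330 + 334\right) W{\left(-21,-7 \right)} = \left(330 + 334\right) \left(-11 - -7\right) = 664 \left(-11 + 7\right) = 664 \left(-4\right) = -2656$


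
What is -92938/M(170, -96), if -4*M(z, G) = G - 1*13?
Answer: -371752/109 ≈ -3410.6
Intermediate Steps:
M(z, G) = 13/4 - G/4 (M(z, G) = -(G - 1*13)/4 = -(G - 13)/4 = -(-13 + G)/4 = 13/4 - G/4)
-92938/M(170, -96) = -92938/(13/4 - ¼*(-96)) = -92938/(13/4 + 24) = -92938/109/4 = -92938*4/109 = -371752/109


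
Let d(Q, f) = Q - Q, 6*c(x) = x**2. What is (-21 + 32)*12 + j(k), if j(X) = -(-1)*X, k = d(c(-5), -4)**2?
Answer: 132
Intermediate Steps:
c(x) = x**2/6
d(Q, f) = 0
k = 0 (k = 0**2 = 0)
j(X) = X
(-21 + 32)*12 + j(k) = (-21 + 32)*12 + 0 = 11*12 + 0 = 132 + 0 = 132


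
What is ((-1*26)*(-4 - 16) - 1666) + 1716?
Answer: 570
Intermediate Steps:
((-1*26)*(-4 - 16) - 1666) + 1716 = (-26*(-20) - 1666) + 1716 = (520 - 1666) + 1716 = -1146 + 1716 = 570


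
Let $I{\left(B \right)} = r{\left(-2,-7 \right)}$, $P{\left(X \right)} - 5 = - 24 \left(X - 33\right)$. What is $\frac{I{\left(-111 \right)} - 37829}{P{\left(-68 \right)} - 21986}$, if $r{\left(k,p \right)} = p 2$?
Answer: $\frac{923}{477} \approx 1.935$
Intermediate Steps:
$P{\left(X \right)} = 797 - 24 X$ ($P{\left(X \right)} = 5 - 24 \left(X - 33\right) = 5 - 24 \left(-33 + X\right) = 5 - \left(-792 + 24 X\right) = 797 - 24 X$)
$r{\left(k,p \right)} = 2 p$
$I{\left(B \right)} = -14$ ($I{\left(B \right)} = 2 \left(-7\right) = -14$)
$\frac{I{\left(-111 \right)} - 37829}{P{\left(-68 \right)} - 21986} = \frac{-14 - 37829}{\left(797 - -1632\right) - 21986} = - \frac{37843}{\left(797 + 1632\right) - 21986} = - \frac{37843}{2429 - 21986} = - \frac{37843}{-19557} = \left(-37843\right) \left(- \frac{1}{19557}\right) = \frac{923}{477}$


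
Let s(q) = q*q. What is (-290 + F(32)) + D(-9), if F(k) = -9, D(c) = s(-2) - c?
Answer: -286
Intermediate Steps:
s(q) = q²
D(c) = 4 - c (D(c) = (-2)² - c = 4 - c)
(-290 + F(32)) + D(-9) = (-290 - 9) + (4 - 1*(-9)) = -299 + (4 + 9) = -299 + 13 = -286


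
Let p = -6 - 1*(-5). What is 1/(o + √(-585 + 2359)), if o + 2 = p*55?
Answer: -57/1475 - √1774/1475 ≈ -0.067199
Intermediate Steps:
p = -1 (p = -6 + 5 = -1)
o = -57 (o = -2 - 1*55 = -2 - 55 = -57)
1/(o + √(-585 + 2359)) = 1/(-57 + √(-585 + 2359)) = 1/(-57 + √1774)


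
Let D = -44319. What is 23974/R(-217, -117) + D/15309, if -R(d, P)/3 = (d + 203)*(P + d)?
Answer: -7847023/1704402 ≈ -4.6040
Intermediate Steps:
R(d, P) = -3*(203 + d)*(P + d) (R(d, P) = -3*(d + 203)*(P + d) = -3*(203 + d)*(P + d))
23974/R(-217, -117) + D/15309 = 23974/(-609*(-117) - 609*(-217) - 3*(-217)**2 - 3*(-117)*(-217)) - 44319/15309 = 23974/(71253 + 132153 - 3*47089 - 76167) - 44319*1/15309 = 23974/(71253 + 132153 - 141267 - 76167) - 14773/5103 = 23974/(-14028) - 14773/5103 = 23974*(-1/14028) - 14773/5103 = -11987/7014 - 14773/5103 = -7847023/1704402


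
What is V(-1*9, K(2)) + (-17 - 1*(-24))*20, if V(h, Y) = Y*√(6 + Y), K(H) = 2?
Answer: 140 + 4*√2 ≈ 145.66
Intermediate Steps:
V(-1*9, K(2)) + (-17 - 1*(-24))*20 = 2*√(6 + 2) + (-17 - 1*(-24))*20 = 2*√8 + (-17 + 24)*20 = 2*(2*√2) + 7*20 = 4*√2 + 140 = 140 + 4*√2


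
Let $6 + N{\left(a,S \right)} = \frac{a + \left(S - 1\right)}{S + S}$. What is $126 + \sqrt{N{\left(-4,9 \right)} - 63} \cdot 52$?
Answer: $126 + \frac{52 i \sqrt{619}}{3} \approx 126.0 + 431.25 i$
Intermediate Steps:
$N{\left(a,S \right)} = -6 + \frac{-1 + S + a}{2 S}$ ($N{\left(a,S \right)} = -6 + \frac{a + \left(S - 1\right)}{S + S} = -6 + \frac{a + \left(S - 1\right)}{2 S} = -6 + \left(a + \left(-1 + S\right)\right) \frac{1}{2 S} = -6 + \left(-1 + S + a\right) \frac{1}{2 S} = -6 + \frac{-1 + S + a}{2 S}$)
$126 + \sqrt{N{\left(-4,9 \right)} - 63} \cdot 52 = 126 + \sqrt{\frac{-1 - 4 - 99}{2 \cdot 9} - 63} \cdot 52 = 126 + \sqrt{\frac{1}{2} \cdot \frac{1}{9} \left(-1 - 4 - 99\right) - 63} \cdot 52 = 126 + \sqrt{\frac{1}{2} \cdot \frac{1}{9} \left(-104\right) - 63} \cdot 52 = 126 + \sqrt{- \frac{52}{9} - 63} \cdot 52 = 126 + \sqrt{- \frac{619}{9}} \cdot 52 = 126 + \frac{i \sqrt{619}}{3} \cdot 52 = 126 + \frac{52 i \sqrt{619}}{3}$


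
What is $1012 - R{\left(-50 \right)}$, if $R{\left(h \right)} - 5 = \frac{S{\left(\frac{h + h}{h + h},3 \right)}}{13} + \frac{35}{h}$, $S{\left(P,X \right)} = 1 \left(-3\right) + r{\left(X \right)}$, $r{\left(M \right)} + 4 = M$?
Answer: $\frac{131041}{130} \approx 1008.0$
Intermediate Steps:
$r{\left(M \right)} = -4 + M$
$S{\left(P,X \right)} = -7 + X$ ($S{\left(P,X \right)} = 1 \left(-3\right) + \left(-4 + X\right) = -3 + \left(-4 + X\right) = -7 + X$)
$R{\left(h \right)} = \frac{61}{13} + \frac{35}{h}$ ($R{\left(h \right)} = 5 + \left(\frac{-7 + 3}{13} + \frac{35}{h}\right) = 5 + \left(\left(-4\right) \frac{1}{13} + \frac{35}{h}\right) = 5 - \left(\frac{4}{13} - \frac{35}{h}\right) = \frac{61}{13} + \frac{35}{h}$)
$1012 - R{\left(-50 \right)} = 1012 - \left(\frac{61}{13} + \frac{35}{-50}\right) = 1012 - \left(\frac{61}{13} + 35 \left(- \frac{1}{50}\right)\right) = 1012 - \left(\frac{61}{13} - \frac{7}{10}\right) = 1012 - \frac{519}{130} = \frac{131041}{130}$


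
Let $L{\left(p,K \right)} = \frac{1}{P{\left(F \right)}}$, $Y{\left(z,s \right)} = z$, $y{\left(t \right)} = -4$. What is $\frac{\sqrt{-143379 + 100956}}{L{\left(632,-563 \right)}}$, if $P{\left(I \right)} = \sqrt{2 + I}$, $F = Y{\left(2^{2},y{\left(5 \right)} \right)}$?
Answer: $3 i \sqrt{28282} \approx 504.52 i$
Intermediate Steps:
$F = 4$ ($F = 2^{2} = 4$)
$L{\left(p,K \right)} = \frac{\sqrt{6}}{6}$ ($L{\left(p,K \right)} = \frac{1}{\sqrt{2 + 4}} = \frac{1}{\sqrt{6}} = \frac{\sqrt{6}}{6}$)
$\frac{\sqrt{-143379 + 100956}}{L{\left(632,-563 \right)}} = \frac{\sqrt{-143379 + 100956}}{\frac{1}{6} \sqrt{6}} = \sqrt{-42423} \sqrt{6} = i \sqrt{42423} \sqrt{6} = 3 i \sqrt{28282}$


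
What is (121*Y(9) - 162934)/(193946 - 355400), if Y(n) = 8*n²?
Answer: 42263/80727 ≈ 0.52353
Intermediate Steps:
(121*Y(9) - 162934)/(193946 - 355400) = (121*(8*9²) - 162934)/(193946 - 355400) = (121*(8*81) - 162934)/(-161454) = (121*648 - 162934)*(-1/161454) = (78408 - 162934)*(-1/161454) = -84526*(-1/161454) = 42263/80727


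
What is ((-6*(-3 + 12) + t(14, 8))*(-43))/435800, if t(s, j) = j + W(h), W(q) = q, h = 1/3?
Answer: 5891/1307400 ≈ 0.0045059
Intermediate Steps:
h = ⅓ ≈ 0.33333
t(s, j) = ⅓ + j (t(s, j) = j + ⅓ = ⅓ + j)
((-6*(-3 + 12) + t(14, 8))*(-43))/435800 = ((-6*(-3 + 12) + (⅓ + 8))*(-43))/435800 = ((-6*9 + 25/3)*(-43))*(1/435800) = ((-54 + 25/3)*(-43))*(1/435800) = -137/3*(-43)*(1/435800) = (5891/3)*(1/435800) = 5891/1307400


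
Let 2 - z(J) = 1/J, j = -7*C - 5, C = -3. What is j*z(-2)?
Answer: 40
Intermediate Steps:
j = 16 (j = -7*(-3) - 5 = 21 - 5 = 16)
z(J) = 2 - 1/J
j*z(-2) = 16*(2 - 1/(-2)) = 16*(2 - 1*(-½)) = 16*(2 + ½) = 16*(5/2) = 40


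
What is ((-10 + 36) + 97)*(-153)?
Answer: -18819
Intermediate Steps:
((-10 + 36) + 97)*(-153) = (26 + 97)*(-153) = 123*(-153) = -18819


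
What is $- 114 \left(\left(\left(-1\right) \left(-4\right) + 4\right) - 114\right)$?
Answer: $12084$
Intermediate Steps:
$- 114 \left(\left(\left(-1\right) \left(-4\right) + 4\right) - 114\right) = - 114 \left(\left(4 + 4\right) - 114\right) = - 114 \left(8 - 114\right) = \left(-114\right) \left(-106\right) = 12084$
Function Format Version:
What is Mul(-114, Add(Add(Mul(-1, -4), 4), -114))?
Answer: 12084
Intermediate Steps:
Mul(-114, Add(Add(Mul(-1, -4), 4), -114)) = Mul(-114, Add(Add(4, 4), -114)) = Mul(-114, Add(8, -114)) = Mul(-114, -106) = 12084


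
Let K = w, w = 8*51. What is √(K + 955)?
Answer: √1363 ≈ 36.919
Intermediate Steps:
w = 408
K = 408
√(K + 955) = √(408 + 955) = √1363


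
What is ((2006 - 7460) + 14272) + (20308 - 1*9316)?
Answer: 19810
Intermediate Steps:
((2006 - 7460) + 14272) + (20308 - 1*9316) = (-5454 + 14272) + (20308 - 9316) = 8818 + 10992 = 19810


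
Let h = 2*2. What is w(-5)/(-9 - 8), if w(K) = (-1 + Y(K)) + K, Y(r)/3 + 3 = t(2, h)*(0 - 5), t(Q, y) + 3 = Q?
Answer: 0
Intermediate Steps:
h = 4
t(Q, y) = -3 + Q
Y(r) = 6 (Y(r) = -9 + 3*((-3 + 2)*(0 - 5)) = -9 + 3*(-1*(-5)) = -9 + 3*5 = -9 + 15 = 6)
w(K) = 5 + K (w(K) = (-1 + 6) + K = 5 + K)
w(-5)/(-9 - 8) = (5 - 5)/(-9 - 8) = 0/(-17) = 0*(-1/17) = 0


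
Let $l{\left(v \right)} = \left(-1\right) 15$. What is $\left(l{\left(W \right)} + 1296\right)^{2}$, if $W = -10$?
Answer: $1640961$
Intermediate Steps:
$l{\left(v \right)} = -15$
$\left(l{\left(W \right)} + 1296\right)^{2} = \left(-15 + 1296\right)^{2} = 1281^{2} = 1640961$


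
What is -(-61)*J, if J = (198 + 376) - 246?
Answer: 20008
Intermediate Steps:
J = 328 (J = 574 - 246 = 328)
-(-61)*J = -(-61)*328 = -1*(-20008) = 20008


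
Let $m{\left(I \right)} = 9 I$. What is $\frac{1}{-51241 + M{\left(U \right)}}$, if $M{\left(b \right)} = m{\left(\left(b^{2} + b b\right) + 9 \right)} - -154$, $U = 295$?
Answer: $\frac{1}{1515444} \approx 6.5987 \cdot 10^{-7}$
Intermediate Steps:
$M{\left(b \right)} = 235 + 18 b^{2}$ ($M{\left(b \right)} = 9 \left(\left(b^{2} + b b\right) + 9\right) - -154 = 9 \left(\left(b^{2} + b^{2}\right) + 9\right) + 154 = 9 \left(2 b^{2} + 9\right) + 154 = 9 \left(9 + 2 b^{2}\right) + 154 = \left(81 + 18 b^{2}\right) + 154 = 235 + 18 b^{2}$)
$\frac{1}{-51241 + M{\left(U \right)}} = \frac{1}{-51241 + \left(235 + 18 \cdot 295^{2}\right)} = \frac{1}{-51241 + \left(235 + 18 \cdot 87025\right)} = \frac{1}{-51241 + \left(235 + 1566450\right)} = \frac{1}{-51241 + 1566685} = \frac{1}{1515444}$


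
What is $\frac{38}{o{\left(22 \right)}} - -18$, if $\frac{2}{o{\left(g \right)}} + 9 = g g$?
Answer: $9043$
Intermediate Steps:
$o{\left(g \right)} = \frac{2}{-9 + g^{2}}$ ($o{\left(g \right)} = \frac{2}{-9 + g g} = \frac{2}{-9 + g^{2}}$)
$\frac{38}{o{\left(22 \right)}} - -18 = \frac{38}{2 \frac{1}{-9 + 22^{2}}} - -18 = \frac{38}{2 \frac{1}{-9 + 484}} + 18 = \frac{38}{2 \cdot \frac{1}{475}} + 18 = \frac{38}{\frac{2}{475}} + 18 = 38 \cdot \frac{475}{2} + 18 = 9025 + 18 = 9043$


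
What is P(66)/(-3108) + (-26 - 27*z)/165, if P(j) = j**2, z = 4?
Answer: -94601/42735 ≈ -2.2137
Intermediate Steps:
P(66)/(-3108) + (-26 - 27*z)/165 = 66**2/(-3108) + (-26 - 27*4)/165 = 4356*(-1/3108) + (-26 - 108)*(1/165) = -363/259 - 134*1/165 = -363/259 - 134/165 = -94601/42735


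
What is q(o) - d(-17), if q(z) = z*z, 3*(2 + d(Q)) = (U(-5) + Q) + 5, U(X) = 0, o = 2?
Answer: 10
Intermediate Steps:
d(Q) = -1/3 + Q/3 (d(Q) = -2 + ((0 + Q) + 5)/3 = -2 + (Q + 5)/3 = -2 + (5 + Q)/3 = -2 + (5/3 + Q/3) = -1/3 + Q/3)
q(z) = z**2
q(o) - d(-17) = 2**2 - (-1/3 + (1/3)*(-17)) = 4 - (-1/3 - 17/3) = 4 - 1*(-6) = 4 + 6 = 10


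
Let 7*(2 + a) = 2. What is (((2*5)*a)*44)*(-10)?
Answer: 52800/7 ≈ 7542.9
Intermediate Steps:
a = -12/7 (a = -2 + (1/7)*2 = -2 + 2/7 = -12/7 ≈ -1.7143)
(((2*5)*a)*44)*(-10) = (((2*5)*(-12/7))*44)*(-10) = ((10*(-12/7))*44)*(-10) = -120/7*44*(-10) = -5280/7*(-10) = 52800/7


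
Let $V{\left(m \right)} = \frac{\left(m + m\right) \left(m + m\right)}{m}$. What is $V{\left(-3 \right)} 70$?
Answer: $-840$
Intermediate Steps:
$V{\left(m \right)} = 4 m$ ($V{\left(m \right)} = \frac{2 m 2 m}{m} = \frac{4 m^{2}}{m} = 4 m$)
$V{\left(-3 \right)} 70 = 4 \left(-3\right) 70 = \left(-12\right) 70 = -840$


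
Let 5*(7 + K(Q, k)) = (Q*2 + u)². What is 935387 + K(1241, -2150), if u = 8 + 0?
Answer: 2175400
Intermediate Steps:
u = 8
K(Q, k) = -7 + (8 + 2*Q)²/5 (K(Q, k) = -7 + (Q*2 + 8)²/5 = -7 + (2*Q + 8)²/5 = -7 + (8 + 2*Q)²/5)
935387 + K(1241, -2150) = 935387 + (-7 + 4*(4 + 1241)²/5) = 935387 + (-7 + (⅘)*1245²) = 935387 + (-7 + (⅘)*1550025) = 935387 + (-7 + 1240020) = 935387 + 1240013 = 2175400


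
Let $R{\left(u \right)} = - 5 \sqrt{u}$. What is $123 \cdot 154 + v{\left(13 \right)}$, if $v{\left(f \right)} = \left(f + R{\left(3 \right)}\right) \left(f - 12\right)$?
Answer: $18955 - 5 \sqrt{3} \approx 18946.0$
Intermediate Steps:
$v{\left(f \right)} = \left(-12 + f\right) \left(f - 5 \sqrt{3}\right)$ ($v{\left(f \right)} = \left(f - 5 \sqrt{3}\right) \left(f - 12\right) = \left(f - 5 \sqrt{3}\right) \left(-12 + f\right) = \left(-12 + f\right) \left(f - 5 \sqrt{3}\right)$)
$123 \cdot 154 + v{\left(13 \right)} = 123 \cdot 154 + \left(13^{2} - 156 + 60 \sqrt{3} - 65 \sqrt{3}\right) = 18942 + \left(169 - 156 + 60 \sqrt{3} - 65 \sqrt{3}\right) = 18942 + \left(13 - 5 \sqrt{3}\right) = 18955 - 5 \sqrt{3}$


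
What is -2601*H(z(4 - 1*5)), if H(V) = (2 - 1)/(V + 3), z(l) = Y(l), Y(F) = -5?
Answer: 2601/2 ≈ 1300.5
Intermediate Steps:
z(l) = -5
H(V) = 1/(3 + V)
-2601*H(z(4 - 1*5)) = -2601/(3 - 5) = -2601/(-2) = -2601*(-½) = 2601/2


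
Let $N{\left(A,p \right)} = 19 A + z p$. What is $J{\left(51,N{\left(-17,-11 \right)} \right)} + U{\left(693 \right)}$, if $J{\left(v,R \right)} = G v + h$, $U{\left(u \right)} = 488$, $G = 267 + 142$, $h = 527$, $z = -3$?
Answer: $21874$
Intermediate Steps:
$G = 409$
$N{\left(A,p \right)} = - 3 p + 19 A$ ($N{\left(A,p \right)} = 19 A - 3 p = - 3 p + 19 A$)
$J{\left(v,R \right)} = 527 + 409 v$ ($J{\left(v,R \right)} = 409 v + 527 = 527 + 409 v$)
$J{\left(51,N{\left(-17,-11 \right)} \right)} + U{\left(693 \right)} = \left(527 + 409 \cdot 51\right) + 488 = \left(527 + 20859\right) + 488 = 21386 + 488 = 21874$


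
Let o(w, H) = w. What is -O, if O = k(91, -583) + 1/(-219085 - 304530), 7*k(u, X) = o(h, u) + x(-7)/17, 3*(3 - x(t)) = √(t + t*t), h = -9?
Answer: 78542369/62310185 + √42/357 ≈ 1.2787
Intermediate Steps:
x(t) = 3 - √(t + t²)/3 (x(t) = 3 - √(t + t*t)/3 = 3 - √(t + t²)/3)
k(u, X) = -150/119 - √42/357 (k(u, X) = (-9 + (3 - √42/3)/17)/7 = (-9 + (3 - √42/3)*(1/17))/7 = (-9 + (3/17 - √42/51))/7 = (-150/17 - √42/51)/7 = -150/119 - √42/357)
O = -78542369/62310185 - √42/357 (O = (-150/119 - √42/357) + 1/(-219085 - 304530) = (-150/119 - √42/357) + 1/(-523615) = (-150/119 - √42/357) - 1/523615 = -78542369/62310185 - √42/357 ≈ -1.2787)
-O = -(-78542369/62310185 - √42/357) = 78542369/62310185 + √42/357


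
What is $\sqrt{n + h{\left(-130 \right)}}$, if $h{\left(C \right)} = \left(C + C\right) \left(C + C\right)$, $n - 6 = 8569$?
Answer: $5 \sqrt{3047} \approx 276.0$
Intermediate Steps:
$n = 8575$ ($n = 6 + 8569 = 8575$)
$h{\left(C \right)} = 4 C^{2}$ ($h{\left(C \right)} = 2 C 2 C = 4 C^{2}$)
$\sqrt{n + h{\left(-130 \right)}} = \sqrt{8575 + 4 \left(-130\right)^{2}} = \sqrt{8575 + 4 \cdot 16900} = \sqrt{8575 + 67600} = \sqrt{76175} = 5 \sqrt{3047}$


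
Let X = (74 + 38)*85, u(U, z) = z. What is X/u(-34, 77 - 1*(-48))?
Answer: 1904/25 ≈ 76.160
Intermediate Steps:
X = 9520 (X = 112*85 = 9520)
X/u(-34, 77 - 1*(-48)) = 9520/(77 - 1*(-48)) = 9520/(77 + 48) = 9520/125 = 9520*(1/125) = 1904/25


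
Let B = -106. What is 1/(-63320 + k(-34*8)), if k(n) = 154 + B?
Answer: -1/63272 ≈ -1.5805e-5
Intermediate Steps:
k(n) = 48 (k(n) = 154 - 106 = 48)
1/(-63320 + k(-34*8)) = 1/(-63320 + 48) = 1/(-63272) = -1/63272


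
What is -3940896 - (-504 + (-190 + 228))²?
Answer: -4158052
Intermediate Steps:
-3940896 - (-504 + (-190 + 228))² = -3940896 - (-504 + 38)² = -3940896 - 1*(-466)² = -3940896 - 1*217156 = -3940896 - 217156 = -4158052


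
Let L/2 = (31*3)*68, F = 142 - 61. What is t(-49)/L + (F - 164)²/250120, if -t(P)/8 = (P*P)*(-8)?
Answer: 4815196469/395439720 ≈ 12.177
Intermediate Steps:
F = 81
L = 12648 (L = 2*((31*3)*68) = 2*(93*68) = 2*6324 = 12648)
t(P) = 64*P² (t(P) = -8*P*P*(-8) = -8*P²*(-8) = -(-64)*P² = 64*P²)
t(-49)/L + (F - 164)²/250120 = (64*(-49)²)/12648 + (81 - 164)²/250120 = (64*2401)*(1/12648) + (-83)²*(1/250120) = 153664*(1/12648) + 6889*(1/250120) = 19208/1581 + 6889/250120 = 4815196469/395439720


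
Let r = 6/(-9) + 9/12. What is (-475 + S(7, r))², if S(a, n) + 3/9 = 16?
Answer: 1898884/9 ≈ 2.1099e+5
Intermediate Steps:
r = 1/12 (r = 6*(-⅑) + 9*(1/12) = -⅔ + ¾ = 1/12 ≈ 0.083333)
S(a, n) = 47/3 (S(a, n) = -⅓ + 16 = 47/3)
(-475 + S(7, r))² = (-475 + 47/3)² = (-1378/3)² = 1898884/9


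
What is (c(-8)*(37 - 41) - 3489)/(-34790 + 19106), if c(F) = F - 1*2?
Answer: 3449/15684 ≈ 0.21991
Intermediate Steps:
c(F) = -2 + F (c(F) = F - 2 = -2 + F)
(c(-8)*(37 - 41) - 3489)/(-34790 + 19106) = ((-2 - 8)*(37 - 41) - 3489)/(-34790 + 19106) = (-10*(-4) - 3489)/(-15684) = (40 - 3489)*(-1/15684) = -3449*(-1/15684) = 3449/15684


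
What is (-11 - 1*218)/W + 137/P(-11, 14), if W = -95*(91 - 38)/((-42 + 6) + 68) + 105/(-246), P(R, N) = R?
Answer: -25053387/2276945 ≈ -11.003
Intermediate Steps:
W = -206995/1312 (W = -95*53/(-36 + 68) + 105*(-1/246) = -95/(32*(1/53)) - 35/82 = -95/32/53 - 35/82 = -95*53/32 - 35/82 = -5035/32 - 35/82 = -206995/1312 ≈ -157.77)
(-11 - 1*218)/W + 137/P(-11, 14) = (-11 - 1*218)/(-206995/1312) + 137/(-11) = (-11 - 218)*(-1312/206995) + 137*(-1/11) = -229*(-1312/206995) - 137/11 = 300448/206995 - 137/11 = -25053387/2276945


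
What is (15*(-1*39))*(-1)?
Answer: 585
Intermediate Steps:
(15*(-1*39))*(-1) = (15*(-39))*(-1) = -585*(-1) = 585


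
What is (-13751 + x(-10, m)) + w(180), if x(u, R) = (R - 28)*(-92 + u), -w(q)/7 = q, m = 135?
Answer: -25925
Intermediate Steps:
w(q) = -7*q
x(u, R) = (-92 + u)*(-28 + R) (x(u, R) = (-28 + R)*(-92 + u) = (-92 + u)*(-28 + R))
(-13751 + x(-10, m)) + w(180) = (-13751 + (2576 - 92*135 - 28*(-10) + 135*(-10))) - 7*180 = (-13751 + (2576 - 12420 + 280 - 1350)) - 1260 = (-13751 - 10914) - 1260 = -24665 - 1260 = -25925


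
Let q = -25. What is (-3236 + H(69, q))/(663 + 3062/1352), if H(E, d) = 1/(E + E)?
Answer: -150939646/31030611 ≈ -4.8642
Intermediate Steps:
H(E, d) = 1/(2*E)
(-3236 + H(69, q))/(663 + 3062/1352) = (-3236 + (1/2)/69)/(663 + 3062/1352) = (-3236 + (1/2)*(1/69))/(663 + 3062*(1/1352)) = (-3236 + 1/138)/(663 + 1531/676) = -446567/(138*449719/676) = -446567/138*676/449719 = -150939646/31030611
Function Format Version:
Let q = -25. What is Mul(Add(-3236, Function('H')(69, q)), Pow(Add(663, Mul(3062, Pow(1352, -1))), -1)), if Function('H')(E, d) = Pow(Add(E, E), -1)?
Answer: Rational(-150939646, 31030611) ≈ -4.8642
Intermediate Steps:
Function('H')(E, d) = Mul(Rational(1, 2), Pow(E, -1)) (Function('H')(E, d) = Pow(Mul(2, E), -1) = Mul(Rational(1, 2), Pow(E, -1)))
Mul(Add(-3236, Function('H')(69, q)), Pow(Add(663, Mul(3062, Pow(1352, -1))), -1)) = Mul(Add(-3236, Mul(Rational(1, 2), Pow(69, -1))), Pow(Add(663, Mul(3062, Pow(1352, -1))), -1)) = Mul(Add(-3236, Mul(Rational(1, 2), Rational(1, 69))), Pow(Add(663, Mul(3062, Rational(1, 1352))), -1)) = Mul(Add(-3236, Rational(1, 138)), Pow(Add(663, Rational(1531, 676)), -1)) = Mul(Rational(-446567, 138), Pow(Rational(449719, 676), -1)) = Mul(Rational(-446567, 138), Rational(676, 449719)) = Rational(-150939646, 31030611)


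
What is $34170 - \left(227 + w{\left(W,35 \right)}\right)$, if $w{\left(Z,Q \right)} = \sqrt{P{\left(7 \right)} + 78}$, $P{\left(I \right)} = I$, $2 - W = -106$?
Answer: $33943 - \sqrt{85} \approx 33934.0$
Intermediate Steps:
$W = 108$ ($W = 2 - -106 = 2 + 106 = 108$)
$w{\left(Z,Q \right)} = \sqrt{85}$ ($w{\left(Z,Q \right)} = \sqrt{7 + 78} = \sqrt{85}$)
$34170 - \left(227 + w{\left(W,35 \right)}\right) = 34170 - \left(227 + \sqrt{85}\right) = 33943 - \sqrt{85}$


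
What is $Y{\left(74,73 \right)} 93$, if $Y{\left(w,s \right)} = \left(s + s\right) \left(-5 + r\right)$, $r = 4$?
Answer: $-13578$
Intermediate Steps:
$Y{\left(w,s \right)} = - 2 s$ ($Y{\left(w,s \right)} = \left(s + s\right) \left(-5 + 4\right) = 2 s \left(-1\right) = - 2 s$)
$Y{\left(74,73 \right)} 93 = \left(-2\right) 73 \cdot 93 = \left(-146\right) 93 = -13578$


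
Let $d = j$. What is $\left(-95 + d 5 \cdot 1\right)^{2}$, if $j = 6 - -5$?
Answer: $1600$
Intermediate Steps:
$j = 11$ ($j = 6 + 5 = 11$)
$d = 11$
$\left(-95 + d 5 \cdot 1\right)^{2} = \left(-95 + 11 \cdot 5 \cdot 1\right)^{2} = \left(-95 + 55 \cdot 1\right)^{2} = \left(-95 + 55\right)^{2} = \left(-40\right)^{2} = 1600$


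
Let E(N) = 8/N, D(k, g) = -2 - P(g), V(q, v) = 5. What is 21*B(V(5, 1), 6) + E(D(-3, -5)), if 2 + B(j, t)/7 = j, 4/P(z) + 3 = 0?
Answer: 429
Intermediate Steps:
P(z) = -4/3 (P(z) = 4/(-3 + 0) = 4/(-3) = 4*(-⅓) = -4/3)
D(k, g) = -⅔ (D(k, g) = -2 - 1*(-4/3) = -2 + 4/3 = -⅔)
B(j, t) = -14 + 7*j
21*B(V(5, 1), 6) + E(D(-3, -5)) = 21*(-14 + 7*5) + 8/(-⅔) = 21*(-14 + 35) + 8*(-3/2) = 21*21 - 12 = 441 - 12 = 429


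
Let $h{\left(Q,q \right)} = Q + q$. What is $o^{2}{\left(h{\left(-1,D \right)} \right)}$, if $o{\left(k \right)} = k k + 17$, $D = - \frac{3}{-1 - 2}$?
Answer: $289$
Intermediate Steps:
$D = 1$ ($D = - \frac{3}{-3} = \left(-3\right) \left(- \frac{1}{3}\right) = 1$)
$o{\left(k \right)} = 17 + k^{2}$ ($o{\left(k \right)} = k^{2} + 17 = 17 + k^{2}$)
$o^{2}{\left(h{\left(-1,D \right)} \right)} = \left(17 + \left(-1 + 1\right)^{2}\right)^{2} = \left(17 + 0^{2}\right)^{2} = \left(17 + 0\right)^{2} = 17^{2} = 289$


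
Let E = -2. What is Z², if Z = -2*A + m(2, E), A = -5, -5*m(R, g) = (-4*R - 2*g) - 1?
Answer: 121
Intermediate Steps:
m(R, g) = ⅕ + 2*g/5 + 4*R/5 (m(R, g) = -((-4*R - 2*g) - 1)/5 = -(-1 - 4*R - 2*g)/5 = ⅕ + 2*g/5 + 4*R/5)
Z = 11 (Z = -2*(-5) + (⅕ + (⅖)*(-2) + (⅘)*2) = 10 + (⅕ - ⅘ + 8/5) = 10 + 1 = 11)
Z² = 11² = 121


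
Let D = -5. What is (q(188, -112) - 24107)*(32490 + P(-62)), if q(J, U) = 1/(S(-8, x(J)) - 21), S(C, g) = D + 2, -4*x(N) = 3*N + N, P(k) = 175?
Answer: -18898956385/24 ≈ -7.8746e+8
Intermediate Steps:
x(N) = -N (x(N) = -(3*N + N)/4 = -N)
S(C, g) = -3 (S(C, g) = -5 + 2 = -3)
q(J, U) = -1/24 (q(J, U) = 1/(-3 - 21) = 1/(-24) = -1/24)
(q(188, -112) - 24107)*(32490 + P(-62)) = (-1/24 - 24107)*(32490 + 175) = -578569/24*32665 = -18898956385/24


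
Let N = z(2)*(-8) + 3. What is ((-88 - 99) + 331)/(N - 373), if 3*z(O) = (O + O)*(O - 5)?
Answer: -72/169 ≈ -0.42604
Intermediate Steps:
z(O) = 2*O*(-5 + O)/3 (z(O) = ((O + O)*(O - 5))/3 = ((2*O)*(-5 + O))/3 = (2*O*(-5 + O))/3 = 2*O*(-5 + O)/3)
N = 35 (N = ((⅔)*2*(-5 + 2))*(-8) + 3 = ((⅔)*2*(-3))*(-8) + 3 = -4*(-8) + 3 = 32 + 3 = 35)
((-88 - 99) + 331)/(N - 373) = ((-88 - 99) + 331)/(35 - 373) = (-187 + 331)/(-338) = 144*(-1/338) = -72/169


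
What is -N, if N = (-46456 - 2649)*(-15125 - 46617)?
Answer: -3031840910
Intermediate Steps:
N = 3031840910 (N = -49105*(-61742) = 3031840910)
-N = -1*3031840910 = -3031840910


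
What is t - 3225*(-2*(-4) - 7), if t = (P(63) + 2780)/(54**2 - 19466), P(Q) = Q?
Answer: -53376593/16550 ≈ -3225.2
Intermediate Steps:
t = -2843/16550 (t = (63 + 2780)/(54**2 - 19466) = 2843/(2916 - 19466) = 2843/(-16550) = 2843*(-1/16550) = -2843/16550 ≈ -0.17178)
t - 3225*(-2*(-4) - 7) = -2843/16550 - 3225*(-2*(-4) - 7) = -2843/16550 - 3225*(8 - 7) = -2843/16550 - 3225 = -53376593/16550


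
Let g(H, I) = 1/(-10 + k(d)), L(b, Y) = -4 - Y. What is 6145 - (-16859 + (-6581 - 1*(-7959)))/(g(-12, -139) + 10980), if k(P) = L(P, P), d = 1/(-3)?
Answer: 2766972386/450177 ≈ 6146.4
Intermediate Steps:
d = -1/3 ≈ -0.33333
k(P) = -4 - P
g(H, I) = -3/41 (g(H, I) = 1/(-10 + (-4 - 1*(-1/3))) = 1/(-10 + (-4 + 1/3)) = 1/(-10 - 11/3) = 1/(-41/3) = -3/41)
6145 - (-16859 + (-6581 - 1*(-7959)))/(g(-12, -139) + 10980) = 6145 - (-16859 + (-6581 - 1*(-7959)))/(-3/41 + 10980) = 6145 - (-16859 + (-6581 + 7959))/450177/41 = 6145 - (-16859 + 1378)*41/450177 = 6145 - (-15481)*41/450177 = 6145 - 1*(-634721/450177) = 6145 + 634721/450177 = 2766972386/450177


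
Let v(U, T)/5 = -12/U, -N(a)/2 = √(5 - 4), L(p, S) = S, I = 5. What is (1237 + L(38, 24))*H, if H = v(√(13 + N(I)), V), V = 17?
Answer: -75660*√11/11 ≈ -22812.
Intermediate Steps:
N(a) = -2 (N(a) = -2*√(5 - 4) = -2*√1 = -2*1 = -2)
v(U, T) = -60/U (v(U, T) = 5*(-12/U) = -60/U)
H = -60*√11/11 (H = -60/√(13 - 2) = -60*√11/11 ≈ -18.091)
(1237 + L(38, 24))*H = (1237 + 24)*(-60*√11/11) = 1261*(-60*√11/11) = -75660*√11/11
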